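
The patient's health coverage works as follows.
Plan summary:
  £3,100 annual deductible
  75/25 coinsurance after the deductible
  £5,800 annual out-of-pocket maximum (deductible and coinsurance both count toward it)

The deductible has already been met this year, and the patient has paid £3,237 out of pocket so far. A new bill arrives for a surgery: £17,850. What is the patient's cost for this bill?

£2,563

With the deductible met, the entire £17,850 is subject to coinsurance.
25% of £17,850 = £4,462.50 falls to the patient.
That would bring total out-of-pocket to £7,699.50, past the £5,800 cap. The patient is capped at £5,800 − £3,237 = £2,563 on this claim.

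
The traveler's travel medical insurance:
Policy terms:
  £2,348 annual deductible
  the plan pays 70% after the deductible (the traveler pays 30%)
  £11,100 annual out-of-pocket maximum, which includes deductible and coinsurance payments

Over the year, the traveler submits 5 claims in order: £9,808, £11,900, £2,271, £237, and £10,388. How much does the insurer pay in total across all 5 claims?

Claim 1 — £9,808: £2,348 to deductible, leaving £7,460; coinsurance £7,460 × 30% = £2,238. Cost to traveler: £4,586. OOP to date £4,586. Insurer: £9,808 − £4,586 = £5,222.
Claim 2 — £11,900: deductible already satisfied, so traveler's share is 30% × £11,900 = £3,570. Cost to traveler: £3,570. OOP to date £8,156. Plan pays £11,900 − £3,570 = £8,330.
Claim 3 — £2,271: 30% coinsurance on £2,271 = £681.30. Traveler owes £681.30 (running OOP £8,837.30). Insurer: £2,271 − £681.30 = £1,589.70.
Claim 4 — £237: 30% coinsurance on £237 = £71.10. Cost to traveler: £71.10. OOP to date £8,908.40. Insurer: £237 − £71.10 = £165.90.
Claim 5 — £10,388: deductible already satisfied, so traveler's share is 30% × £10,388 = £3,116.40. That would push OOP to £12,024.80, over the £11,100 cap, so traveler pays £11,100 − £8,908.40 = £2,191.60. Insurer: £10,388 − £2,191.60 = £8,196.40.
Insurer total: £5,222 + £8,330 + £1,589.70 + £165.90 + £8,196.40 = £23,504.

£23,504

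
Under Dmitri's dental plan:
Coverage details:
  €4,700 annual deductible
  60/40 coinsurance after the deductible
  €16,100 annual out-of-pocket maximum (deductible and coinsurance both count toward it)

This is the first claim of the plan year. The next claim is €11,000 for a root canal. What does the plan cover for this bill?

Deductible not yet touched, so the first €4,700 of the bill goes to the deductible.
The remaining €6,300 (= €11,000 − €4,700) moves to coinsurance.
40% of €6,300 = €2,520 falls to the patient.
So the patient owes €4,700 + €2,520 = €7,220 before any cap.
Year-to-date out-of-pocket becomes €0 + €7,220 = €7,220, still under the €16,100 maximum, so no cap applies.
The plan picks up €11,000 − €7,220 = €3,780.

€3,780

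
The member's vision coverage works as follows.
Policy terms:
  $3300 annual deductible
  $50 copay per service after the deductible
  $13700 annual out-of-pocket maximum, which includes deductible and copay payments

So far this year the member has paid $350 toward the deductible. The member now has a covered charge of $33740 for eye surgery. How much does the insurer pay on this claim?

Remaining deductible: $3300 − $350 = $2950.
That leaves $33740 − $2950 = $30790 for the copay.
Copay on this service: $50.
So the member owes $2950 + $50 = $3000 before any cap.
Year-to-date out-of-pocket becomes $350 + $3000 = $3350, still under the $13700 maximum, so no cap applies.
The plan picks up $33740 − $3000 = $30740.

$30740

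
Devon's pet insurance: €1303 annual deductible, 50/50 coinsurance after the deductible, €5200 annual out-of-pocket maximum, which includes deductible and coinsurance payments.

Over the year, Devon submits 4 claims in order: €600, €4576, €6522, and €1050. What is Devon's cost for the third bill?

#1 (€600): entire amount goes to the deductible. Owner pays €600; OOP now €600.
#2 (€4576): €703 to deductible, leaving €3873; coinsurance €3873 × 50% = €1936.50. Owner pays €2639.50; OOP now €3239.50.
#3 (€6522): 50% coinsurance on €6522 = €3261. OOP would hit €6500.50 > €5200, so the cap limits the owner to €5200 − €3239.50 = €1960.50.

€1960.50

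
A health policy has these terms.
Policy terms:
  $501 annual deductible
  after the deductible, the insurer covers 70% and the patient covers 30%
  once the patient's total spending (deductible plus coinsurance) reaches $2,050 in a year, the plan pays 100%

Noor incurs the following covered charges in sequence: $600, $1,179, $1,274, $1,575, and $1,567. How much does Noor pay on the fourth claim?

#1 ($600): deductible takes $501, $99 remains; 30% of $99 = $29.70. Patient owes $530.70 (running OOP $530.70).
#2 ($1,179): deductible already satisfied, so patient's share is 30% × $1,179 = $353.70. Cost to patient: $353.70. OOP to date $884.40.
#3 ($1,274): deductible met; 30% of $1,274 = $382.20. Cost to patient: $382.20. OOP to date $1,266.60.
#4 ($1,575): deductible already satisfied, so patient's share is 30% × $1,575 = $472.50. Patient owes $472.50 (running OOP $1,739.10).

$472.50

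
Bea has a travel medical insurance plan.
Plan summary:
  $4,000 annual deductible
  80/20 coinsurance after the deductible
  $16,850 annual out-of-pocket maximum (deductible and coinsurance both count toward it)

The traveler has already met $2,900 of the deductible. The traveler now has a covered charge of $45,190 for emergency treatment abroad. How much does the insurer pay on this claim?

$2,900 of the $4,000 deductible is already met, leaving $1,100.
That leaves $45,190 − $1,100 = $44,090 for coinsurance.
20% of $44,090 = $8,818 falls to the traveler.
Traveler responsibility before any cap: $1,100 + $8,818 = $9,918.
Cumulative spending $2,900 + $9,918 = $12,818 stays under the $16,850 maximum.
The plan picks up $45,190 − $9,918 = $35,272.

$35,272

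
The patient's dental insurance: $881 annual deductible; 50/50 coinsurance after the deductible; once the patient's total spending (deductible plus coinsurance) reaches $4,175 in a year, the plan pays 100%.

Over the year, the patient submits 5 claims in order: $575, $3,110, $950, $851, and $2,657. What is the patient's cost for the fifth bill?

Bill 1, $575: fully absorbed by the deductible. Cost to patient: $575. OOP to date $575.
Bill 2, $3,110: $306 finishes the deductible; $2,804 goes to coinsurance; patient's 50% is $1,402. Patient owes $1,708 (running OOP $2,283).
Bill 3, $950: 50% coinsurance on $950 = $475. Patient owes $475 (running OOP $2,758).
Bill 4, $851: deductible already satisfied, so patient's share is 50% × $851 = $425.50. Patient pays $425.50; OOP now $3,183.50.
Bill 5, $2,657: 50% coinsurance on $2,657 = $1,328.50. Adding that to $3,183.50 gives $4,512, past the $4,175 cap; patient pays only $4,175 − $3,183.50 = $991.50.

$991.50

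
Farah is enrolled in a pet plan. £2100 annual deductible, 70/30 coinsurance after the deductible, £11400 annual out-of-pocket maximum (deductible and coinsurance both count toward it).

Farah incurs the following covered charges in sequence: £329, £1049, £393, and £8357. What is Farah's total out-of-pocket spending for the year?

Bill 1, £329: fully absorbed by the deductible. Owner pays £329; OOP now £329.
Bill 2, £1049: all of it applies to the deductible. Cost to owner: £1049. OOP to date £1378.
Bill 3, £393: fully absorbed by the deductible. Owner owes £393 (running OOP £1771).
Bill 4, £8357: £329 to deductible, leaving £8028; 30% of £8028 = £2408.40. Cost to owner: £2737.40. OOP to date £4508.40.
Total paid by the owner: £329 + £1049 + £393 + £2737.40 = £4508.40.

£4508.40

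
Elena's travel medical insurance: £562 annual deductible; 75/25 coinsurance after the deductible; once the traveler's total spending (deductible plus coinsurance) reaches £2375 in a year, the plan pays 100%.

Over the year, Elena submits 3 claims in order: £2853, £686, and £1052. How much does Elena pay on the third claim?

£263

Claim 1 (£2853): £562 finishes the deductible; £2291 goes to coinsurance; 25% of £2291 = £572.75. Traveler owes £1134.75 (running OOP £1134.75).
Claim 2 (£686): 25% coinsurance on £686 = £171.50. Cost to traveler: £171.50. OOP to date £1306.25.
Claim 3 (£1052): deductible met; 25% of £1052 = £263. Traveler pays £263; OOP now £1569.25.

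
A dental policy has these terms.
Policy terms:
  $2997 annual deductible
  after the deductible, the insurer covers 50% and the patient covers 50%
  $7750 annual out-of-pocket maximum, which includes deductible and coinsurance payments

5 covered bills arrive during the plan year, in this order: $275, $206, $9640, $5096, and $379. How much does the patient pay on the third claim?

$6078

#1 ($275): entire amount goes to the deductible. Cost to patient: $275. OOP to date $275.
#2 ($206): fully absorbed by the deductible. Patient owes $206 (running OOP $481).
#3 ($9640): $2516 finishes the deductible; $7124 goes to coinsurance; 50% of $7124 = $3562. Patient owes $6078 (running OOP $6559).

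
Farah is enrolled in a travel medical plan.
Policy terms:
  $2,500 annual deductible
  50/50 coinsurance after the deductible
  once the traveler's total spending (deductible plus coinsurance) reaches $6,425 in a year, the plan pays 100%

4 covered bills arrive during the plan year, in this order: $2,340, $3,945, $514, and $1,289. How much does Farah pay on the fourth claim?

$644.50

Bill 1, $2,340: all of it applies to the deductible. Cost to traveler: $2,340. OOP to date $2,340.
Bill 2, $3,945: $160 finishes the deductible; $3,785 goes to coinsurance; traveler's 50% is $1,892.50. Traveler owes $2,052.50 (running OOP $4,392.50).
Bill 3, $514: deductible already satisfied, so traveler's share is 50% × $514 = $257. Traveler pays $257; OOP now $4,649.50.
Bill 4, $1,289: 50% coinsurance on $1,289 = $644.50. Traveler owes $644.50 (running OOP $5,294).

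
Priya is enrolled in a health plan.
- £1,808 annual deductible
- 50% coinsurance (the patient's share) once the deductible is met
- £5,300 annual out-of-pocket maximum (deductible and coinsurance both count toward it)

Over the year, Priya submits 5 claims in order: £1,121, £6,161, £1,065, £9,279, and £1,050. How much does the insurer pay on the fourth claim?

£9,056.50

Claim 1 (£1,121): all of it applies to the deductible. Patient pays £1,121; OOP now £1,121. Insurer: £1,121 − £1,121 = £0.
Claim 2 (£6,161): deductible takes £687, £5,474 remains; patient's 50% is £2,737. Patient owes £3,424 (running OOP £4,545). Plan pays £6,161 − £3,424 = £2,737.
Claim 3 (£1,065): deductible met; 50% of £1,065 = £532.50. Cost to patient: £532.50. OOP to date £5,077.50. Plan pays £1,065 − £532.50 = £532.50.
Claim 4 (£9,279): deductible met; 50% of £9,279 = £4,639.50. Adding that to £5,077.50 gives £9,717, past the £5,300 cap; patient pays only £5,300 − £5,077.50 = £222.50. Insurer: £9,279 − £222.50 = £9,056.50.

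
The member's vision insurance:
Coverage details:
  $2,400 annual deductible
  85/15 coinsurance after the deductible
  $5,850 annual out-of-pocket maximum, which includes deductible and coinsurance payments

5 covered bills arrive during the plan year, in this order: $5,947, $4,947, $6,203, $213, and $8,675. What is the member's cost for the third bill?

$930.45

#1 ($5,947): $2,400 to deductible, leaving $3,547; member's 15% is $532.05. Member owes $2,932.05 (running OOP $2,932.05).
#2 ($4,947): deductible already satisfied, so member's share is 15% × $4,947 = $742.05. Member owes $742.05 (running OOP $3,674.10).
#3 ($6,203): deductible met; 15% of $6,203 = $930.45. Member owes $930.45 (running OOP $4,604.55).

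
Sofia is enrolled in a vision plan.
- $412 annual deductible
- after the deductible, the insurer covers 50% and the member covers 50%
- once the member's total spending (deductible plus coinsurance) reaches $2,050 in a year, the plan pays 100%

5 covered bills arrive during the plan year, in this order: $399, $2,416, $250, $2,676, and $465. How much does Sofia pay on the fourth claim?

Claim 1 — $399: all of it applies to the deductible. Cost to member: $399. OOP to date $399.
Claim 2 — $2,416: deductible takes $13, $2,403 remains; coinsurance $2,403 × 50% = $1,201.50. Member pays $1,214.50; OOP now $1,613.50.
Claim 3 — $250: deductible already satisfied, so member's share is 50% × $250 = $125. Cost to member: $125. OOP to date $1,738.50.
Claim 4 — $2,676: deductible already satisfied, so member's share is 50% × $2,676 = $1,338. OOP would hit $3,076.50 > $2,050, so the cap limits the member to $2,050 − $1,738.50 = $311.50.

$311.50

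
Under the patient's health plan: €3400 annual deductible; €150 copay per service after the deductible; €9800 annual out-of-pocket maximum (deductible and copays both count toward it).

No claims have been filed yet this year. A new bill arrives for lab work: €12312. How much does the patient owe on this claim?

Nothing has been paid toward the €3400 deductible, so the first €3400 of this charge is applied there.
After the €3400 deductible portion, €12312 − €3400 = €8912 is subject to the copay.
Copay on this service: €150.
Patient responsibility before any cap: €3400 + €150 = €3550.
Total out-of-pocket so far would be €0 + €3550 = €3550, below the €9800 cap — no reduction.

€3550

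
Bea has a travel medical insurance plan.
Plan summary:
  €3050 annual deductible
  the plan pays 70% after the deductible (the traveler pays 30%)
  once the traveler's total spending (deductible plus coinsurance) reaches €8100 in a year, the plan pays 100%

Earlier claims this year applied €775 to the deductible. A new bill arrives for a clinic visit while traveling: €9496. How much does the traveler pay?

Deductible still to meet: €3050 − €775 = €2275.
The remaining €7221 (= €9496 − €2275) moves to coinsurance.
Traveler's 30% share of €7221 is €2166.30.
That puts the traveler's cost at €2275 + €2166.30 = €4441.30 before any cap.
Total out-of-pocket so far would be €775 + €4441.30 = €5216.30, below the €8100 cap — no reduction.

€4441.30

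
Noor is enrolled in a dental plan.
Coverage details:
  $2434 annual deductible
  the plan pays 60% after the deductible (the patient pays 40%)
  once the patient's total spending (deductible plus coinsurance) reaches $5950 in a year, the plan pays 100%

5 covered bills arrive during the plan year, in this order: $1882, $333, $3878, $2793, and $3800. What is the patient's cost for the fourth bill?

Claim 1 — $1882: fully absorbed by the deductible. Patient owes $1882 (running OOP $1882).
Claim 2 — $333: entire amount goes to the deductible. Cost to patient: $333. OOP to date $2215.
Claim 3 — $3878: $219 to deductible, leaving $3659; coinsurance $3659 × 40% = $1463.60. Cost to patient: $1682.60. OOP to date $3897.60.
Claim 4 — $2793: deductible already satisfied, so patient's share is 40% × $2793 = $1117.20. Cost to patient: $1117.20. OOP to date $5014.80.

$1117.20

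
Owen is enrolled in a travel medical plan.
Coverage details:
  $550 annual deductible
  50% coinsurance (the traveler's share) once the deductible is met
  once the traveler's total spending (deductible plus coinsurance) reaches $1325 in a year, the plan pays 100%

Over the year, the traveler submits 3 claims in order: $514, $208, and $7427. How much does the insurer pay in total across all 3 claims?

$6824

Claim 1 ($514): entire amount goes to the deductible. Cost to traveler: $514. OOP to date $514. Plan pays $514 − $514 = $0.
Claim 2 ($208): deductible takes $36, $172 remains; coinsurance $172 × 50% = $86. Cost to traveler: $122. OOP to date $636. Insurer: $208 − $122 = $86.
Claim 3 ($7427): 50% coinsurance on $7427 = $3713.50. That would push OOP to $4349.50, over the $1325 cap, so traveler pays $1325 − $636 = $689. Plan pays $7427 − $689 = $6738.
Insurer total = bills − traveler's total = $8149 − $1325 = $6824.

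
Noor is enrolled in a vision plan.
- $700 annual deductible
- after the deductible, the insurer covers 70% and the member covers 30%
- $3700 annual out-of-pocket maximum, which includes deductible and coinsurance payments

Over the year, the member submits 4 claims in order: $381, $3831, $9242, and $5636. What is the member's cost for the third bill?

Bill 1, $381: fully absorbed by the deductible. Member pays $381; OOP now $381.
Bill 2, $3831: deductible takes $319, $3512 remains; coinsurance $3512 × 30% = $1053.60. Member pays $1372.60; OOP now $1753.60.
Bill 3, $9242: 30% coinsurance on $9242 = $2772.60. OOP would hit $4526.20 > $3700, so the cap limits the member to $3700 − $1753.60 = $1946.40.

$1946.40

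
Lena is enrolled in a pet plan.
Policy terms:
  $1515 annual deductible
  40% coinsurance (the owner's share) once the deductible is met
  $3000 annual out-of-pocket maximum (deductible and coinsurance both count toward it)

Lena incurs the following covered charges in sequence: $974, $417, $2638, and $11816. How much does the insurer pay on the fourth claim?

#1 ($974): fully absorbed by the deductible. Owner owes $974 (running OOP $974). Insurer: $974 − $974 = $0.
#2 ($417): entire amount goes to the deductible. Cost to owner: $417. OOP to date $1391. Insurer: $417 − $417 = $0.
#3 ($2638): deductible takes $124, $2514 remains; 40% of $2514 = $1005.60. Owner pays $1129.60; OOP now $2520.60. Plan pays $2638 − $1129.60 = $1508.40.
#4 ($11816): 40% coinsurance on $11816 = $4726.40. That would push OOP to $7247, over the $3000 cap, so owner pays $3000 − $2520.60 = $479.40. Insurer: $11816 − $479.40 = $11336.60.

$11336.60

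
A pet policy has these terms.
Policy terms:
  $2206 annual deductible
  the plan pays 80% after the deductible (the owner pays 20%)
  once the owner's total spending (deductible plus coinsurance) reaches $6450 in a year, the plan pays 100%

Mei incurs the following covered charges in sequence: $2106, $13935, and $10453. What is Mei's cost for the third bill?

#1 ($2106): all of it applies to the deductible. Cost to owner: $2106. OOP to date $2106.
#2 ($13935): $100 finishes the deductible; $13835 goes to coinsurance; 20% of $13835 = $2767. Cost to owner: $2867. OOP to date $4973.
#3 ($10453): deductible already satisfied, so owner's share is 20% × $10453 = $2090.60. Adding that to $4973 gives $7063.60, past the $6450 cap; owner pays only $6450 − $4973 = $1477.

$1477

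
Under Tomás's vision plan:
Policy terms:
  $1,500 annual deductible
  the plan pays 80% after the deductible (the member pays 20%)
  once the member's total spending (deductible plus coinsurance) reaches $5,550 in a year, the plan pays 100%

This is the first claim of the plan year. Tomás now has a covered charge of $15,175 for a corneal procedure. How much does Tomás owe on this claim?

$4,235

Nothing has been paid toward the $1,500 deductible, so the first $1,500 of this charge is applied there.
That leaves $15,175 − $1,500 = $13,675 for coinsurance.
Coinsurance: $13,675 × 20% = $2,735.
Member responsibility before any cap: $1,500 + $2,735 = $4,235.
Year-to-date out-of-pocket becomes $0 + $4,235 = $4,235, still under the $5,550 maximum, so no cap applies.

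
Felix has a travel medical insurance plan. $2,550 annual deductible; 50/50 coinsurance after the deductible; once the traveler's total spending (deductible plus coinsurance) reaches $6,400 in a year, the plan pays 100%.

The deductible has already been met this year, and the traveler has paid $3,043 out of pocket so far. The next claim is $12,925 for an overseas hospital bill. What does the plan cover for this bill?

$9,568

The deductible is already satisfied, so the full bill goes to coinsurance.
Traveler's 50% share of $12,925 is $6,462.50.
Adding $6,462.50 to the $3,043 already spent would give $9,505.50, which exceeds the $6,400 cap; the traveler pays just $6,400 − $3,043 = $3,357.
The plan picks up $12,925 − $3,357 = $9,568.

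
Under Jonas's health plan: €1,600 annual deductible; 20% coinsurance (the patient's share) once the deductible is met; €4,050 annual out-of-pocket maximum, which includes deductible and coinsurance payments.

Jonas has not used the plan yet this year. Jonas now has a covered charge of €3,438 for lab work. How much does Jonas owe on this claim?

€1,967.60

Deductible not yet touched, so the first €1,600 of the bill goes to the deductible.
After the €1,600 deductible portion, €3,438 − €1,600 = €1,838 is subject to coinsurance.
Patient's 20% share of €1,838 is €367.60.
That puts the patient's cost at €1,600 + €367.60 = €1,967.60 before any cap.
Total out-of-pocket so far would be €0 + €1,967.60 = €1,967.60, below the €4,050 cap — no reduction.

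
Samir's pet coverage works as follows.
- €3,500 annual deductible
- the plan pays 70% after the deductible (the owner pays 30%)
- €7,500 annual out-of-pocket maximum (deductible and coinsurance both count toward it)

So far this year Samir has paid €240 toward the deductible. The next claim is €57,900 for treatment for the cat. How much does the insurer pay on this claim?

Deductible still to meet: €3,500 − €240 = €3,260.
That leaves €57,900 − €3,260 = €54,640 for coinsurance.
Owner's 30% share of €54,640 is €16,392.
Owner responsibility before any cap: €3,260 + €16,392 = €19,652.
That would bring total out-of-pocket to €19,892, past the €7,500 cap. The owner is capped at €7,500 − €240 = €7,260 on this claim.
The plan picks up €57,900 − €7,260 = €50,640.

€50,640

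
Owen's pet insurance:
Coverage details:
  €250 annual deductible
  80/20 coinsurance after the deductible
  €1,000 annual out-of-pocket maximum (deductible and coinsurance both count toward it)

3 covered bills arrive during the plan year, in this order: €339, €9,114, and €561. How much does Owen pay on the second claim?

Claim 1 (€339): €250 finishes the deductible; €89 goes to coinsurance; owner's 20% is €17.80. Owner pays €267.80; OOP now €267.80.
Claim 2 (€9,114): 20% coinsurance on €9,114 = €1,822.80. OOP would hit €2,090.60 > €1,000, so the cap limits the owner to €1,000 − €267.80 = €732.20.

€732.20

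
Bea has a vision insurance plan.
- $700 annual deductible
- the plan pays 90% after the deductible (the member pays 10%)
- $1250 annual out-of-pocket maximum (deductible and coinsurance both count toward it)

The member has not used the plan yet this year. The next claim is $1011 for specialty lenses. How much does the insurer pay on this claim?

The full $700 deductible is still open; $700 of this bill applies to it.
That leaves $1011 − $700 = $311 for coinsurance.
Coinsurance: $311 × 10% = $31.10.
Member responsibility before any cap: $700 + $31.10 = $731.10.
Year-to-date out-of-pocket becomes $0 + $731.10 = $731.10, still under the $1250 maximum, so no cap applies.
The insurer covers the remainder: $1011 − $731.10 = $279.90.

$279.90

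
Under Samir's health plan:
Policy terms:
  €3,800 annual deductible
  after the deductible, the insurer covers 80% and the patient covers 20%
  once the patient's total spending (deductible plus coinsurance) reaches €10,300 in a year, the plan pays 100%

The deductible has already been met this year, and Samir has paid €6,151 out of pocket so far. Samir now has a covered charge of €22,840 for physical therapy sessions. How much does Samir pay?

€4,149

With the deductible met, the entire €22,840 is subject to coinsurance.
20% of €22,840 = €4,568 falls to the patient.
Adding €4,568 to the €6,151 already spent would give €10,719, which exceeds the €10,300 cap; the patient pays just €10,300 − €6,151 = €4,149.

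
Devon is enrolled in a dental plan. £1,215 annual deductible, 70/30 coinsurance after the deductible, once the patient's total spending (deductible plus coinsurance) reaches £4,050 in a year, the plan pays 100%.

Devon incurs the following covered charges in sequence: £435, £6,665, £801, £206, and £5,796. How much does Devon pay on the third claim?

#1 (£435): all of it applies to the deductible. Patient pays £435; OOP now £435.
#2 (£6,665): £780 finishes the deductible; £5,885 goes to coinsurance; patient's 30% is £1,765.50. Patient owes £2,545.50 (running OOP £2,980.50).
#3 (£801): deductible already satisfied, so patient's share is 30% × £801 = £240.30. Patient owes £240.30 (running OOP £3,220.80).

£240.30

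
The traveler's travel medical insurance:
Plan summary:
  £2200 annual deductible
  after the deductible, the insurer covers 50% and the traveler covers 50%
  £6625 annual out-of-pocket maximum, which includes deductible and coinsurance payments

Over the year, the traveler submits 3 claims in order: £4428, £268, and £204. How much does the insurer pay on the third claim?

£102

Claim 1 (£4428): £2200 to deductible, leaving £2228; coinsurance £2228 × 50% = £1114. Traveler owes £3314 (running OOP £3314). Plan pays £4428 − £3314 = £1114.
Claim 2 (£268): 50% coinsurance on £268 = £134. Traveler pays £134; OOP now £3448. Insurer: £268 − £134 = £134.
Claim 3 (£204): deductible already satisfied, so traveler's share is 50% × £204 = £102. Cost to traveler: £102. OOP to date £3550. Insurer: £204 − £102 = £102.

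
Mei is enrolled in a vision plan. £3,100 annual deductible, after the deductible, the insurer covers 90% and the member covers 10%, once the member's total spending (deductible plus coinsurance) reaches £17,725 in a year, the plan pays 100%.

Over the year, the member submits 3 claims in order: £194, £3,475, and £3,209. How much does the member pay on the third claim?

£320.90

Claim 1 — £194: fully absorbed by the deductible. Member pays £194; OOP now £194.
Claim 2 — £3,475: £2,906 finishes the deductible; £569 goes to coinsurance; 10% of £569 = £56.90. Cost to member: £2,962.90. OOP to date £3,156.90.
Claim 3 — £3,209: deductible met; 10% of £3,209 = £320.90. Member owes £320.90 (running OOP £3,477.80).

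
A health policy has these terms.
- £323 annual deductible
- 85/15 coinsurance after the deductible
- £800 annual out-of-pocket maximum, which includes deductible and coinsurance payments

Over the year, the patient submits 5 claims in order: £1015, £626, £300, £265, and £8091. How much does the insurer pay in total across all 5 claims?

£9497

Claim 1 — £1015: deductible takes £323, £692 remains; coinsurance £692 × 15% = £103.80. Patient pays £426.80; OOP now £426.80. Insurer: £1015 − £426.80 = £588.20.
Claim 2 — £626: deductible already satisfied, so patient's share is 15% × £626 = £93.90. Cost to patient: £93.90. OOP to date £520.70. Plan pays £626 − £93.90 = £532.10.
Claim 3 — £300: 15% coinsurance on £300 = £45. Patient owes £45 (running OOP £565.70). Plan pays £300 − £45 = £255.
Claim 4 — £265: deductible already satisfied, so patient's share is 15% × £265 = £39.75. Patient pays £39.75; OOP now £605.45. Plan pays £265 − £39.75 = £225.25.
Claim 5 — £8091: 15% coinsurance on £8091 = £1213.65. That would push OOP to £1819.10, over the £800 cap, so patient pays £800 − £605.45 = £194.55. Plan pays £8091 − £194.55 = £7896.45.
Insurer total = bills − patient's total = £10297 − £800 = £9497.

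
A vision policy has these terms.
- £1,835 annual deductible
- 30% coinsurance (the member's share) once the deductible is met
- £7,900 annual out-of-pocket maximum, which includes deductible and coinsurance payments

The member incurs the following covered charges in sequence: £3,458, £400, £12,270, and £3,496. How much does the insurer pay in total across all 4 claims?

£12,452.30

Claim 1 (£3,458): deductible takes £1,835, £1,623 remains; coinsurance £1,623 × 30% = £486.90. Cost to member: £2,321.90. OOP to date £2,321.90. Plan pays £3,458 − £2,321.90 = £1,136.10.
Claim 2 (£400): deductible met; 30% of £400 = £120. Member owes £120 (running OOP £2,441.90). Insurer: £400 − £120 = £280.
Claim 3 (£12,270): 30% coinsurance on £12,270 = £3,681. Member owes £3,681 (running OOP £6,122.90). Insurer: £12,270 − £3,681 = £8,589.
Claim 4 (£3,496): deductible met; 30% of £3,496 = £1,048.80. Member owes £1,048.80 (running OOP £7,171.70). Plan pays £3,496 − £1,048.80 = £2,447.20.
Insurer total = bills − member's total = £19,624 − £7,171.70 = £12,452.30.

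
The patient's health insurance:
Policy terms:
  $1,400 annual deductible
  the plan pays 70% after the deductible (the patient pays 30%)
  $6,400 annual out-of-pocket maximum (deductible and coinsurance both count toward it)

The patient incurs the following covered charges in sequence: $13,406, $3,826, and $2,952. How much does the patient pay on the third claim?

Claim 1 — $13,406: $1,400 to deductible, leaving $12,006; patient's 30% is $3,601.80. Cost to patient: $5,001.80. OOP to date $5,001.80.
Claim 2 — $3,826: deductible met; 30% of $3,826 = $1,147.80. Patient owes $1,147.80 (running OOP $6,149.60).
Claim 3 — $2,952: 30% coinsurance on $2,952 = $885.60. That would push OOP to $7,035.20, over the $6,400 cap, so patient pays $6,400 − $6,149.60 = $250.40.

$250.40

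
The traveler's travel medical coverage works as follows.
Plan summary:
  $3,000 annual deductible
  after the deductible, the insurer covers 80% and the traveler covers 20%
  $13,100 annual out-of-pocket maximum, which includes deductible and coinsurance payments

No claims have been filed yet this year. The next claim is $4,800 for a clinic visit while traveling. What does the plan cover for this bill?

Nothing has been paid toward the $3,000 deductible, so the first $3,000 of this charge is applied there.
The remaining $1,800 (= $4,800 − $3,000) moves to coinsurance.
Coinsurance: $1,800 × 20% = $360.
That puts the traveler's cost at $3,000 + $360 = $3,360 before any cap.
Year-to-date out-of-pocket becomes $0 + $3,360 = $3,360, still under the $13,100 maximum, so no cap applies.
The plan picks up $4,800 − $3,360 = $1,440.

$1,440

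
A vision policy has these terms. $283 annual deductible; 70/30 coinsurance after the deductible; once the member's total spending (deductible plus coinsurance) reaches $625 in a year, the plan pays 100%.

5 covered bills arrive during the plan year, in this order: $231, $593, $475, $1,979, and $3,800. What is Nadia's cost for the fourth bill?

$37.20

Bill 1, $231: fully absorbed by the deductible. Member owes $231 (running OOP $231).
Bill 2, $593: deductible takes $52, $541 remains; coinsurance $541 × 30% = $162.30. Cost to member: $214.30. OOP to date $445.30.
Bill 3, $475: 30% coinsurance on $475 = $142.50. Member owes $142.50 (running OOP $587.80).
Bill 4, $1,979: deductible already satisfied, so member's share is 30% × $1,979 = $593.70. OOP would hit $1,181.50 > $625, so the cap limits the member to $625 − $587.80 = $37.20.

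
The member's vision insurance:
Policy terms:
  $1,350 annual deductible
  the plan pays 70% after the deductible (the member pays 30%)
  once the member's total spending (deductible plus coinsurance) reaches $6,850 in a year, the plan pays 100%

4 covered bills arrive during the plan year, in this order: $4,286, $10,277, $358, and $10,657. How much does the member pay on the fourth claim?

#1 ($4,286): deductible takes $1,350, $2,936 remains; 30% of $2,936 = $880.80. Member pays $2,230.80; OOP now $2,230.80.
#2 ($10,277): deductible already satisfied, so member's share is 30% × $10,277 = $3,083.10. Member pays $3,083.10; OOP now $5,313.90.
#3 ($358): 30% coinsurance on $358 = $107.40. Member pays $107.40; OOP now $5,421.30.
#4 ($10,657): 30% coinsurance on $10,657 = $3,197.10. That would push OOP to $8,618.40, over the $6,850 cap, so member pays $6,850 − $5,421.30 = $1,428.70.

$1,428.70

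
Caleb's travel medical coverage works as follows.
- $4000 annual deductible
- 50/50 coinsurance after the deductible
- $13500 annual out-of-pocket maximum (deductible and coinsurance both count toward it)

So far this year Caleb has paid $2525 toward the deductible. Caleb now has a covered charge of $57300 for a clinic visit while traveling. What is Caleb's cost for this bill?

$2525 of the $4000 deductible is already met, leaving $1475.
That leaves $57300 − $1475 = $55825 for coinsurance.
50% of $55825 = $27912.50 falls to the traveler.
That puts the traveler's cost at $1475 + $27912.50 = $29387.50 before any cap.
Adding $29387.50 to the $2525 already spent would give $31912.50, which exceeds the $13500 cap; the traveler pays just $13500 − $2525 = $10975.

$10975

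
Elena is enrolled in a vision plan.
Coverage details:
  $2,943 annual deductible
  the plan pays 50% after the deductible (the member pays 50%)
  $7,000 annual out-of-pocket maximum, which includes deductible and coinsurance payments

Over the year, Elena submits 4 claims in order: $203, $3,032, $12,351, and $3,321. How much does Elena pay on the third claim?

Claim 1 ($203): all of it applies to the deductible. Cost to member: $203. OOP to date $203.
Claim 2 ($3,032): $2,740 to deductible, leaving $292; coinsurance $292 × 50% = $146. Member owes $2,886 (running OOP $3,089).
Claim 3 ($12,351): deductible already satisfied, so member's share is 50% × $12,351 = $6,175.50. OOP would hit $9,264.50 > $7,000, so the cap limits the member to $7,000 − $3,089 = $3,911.

$3,911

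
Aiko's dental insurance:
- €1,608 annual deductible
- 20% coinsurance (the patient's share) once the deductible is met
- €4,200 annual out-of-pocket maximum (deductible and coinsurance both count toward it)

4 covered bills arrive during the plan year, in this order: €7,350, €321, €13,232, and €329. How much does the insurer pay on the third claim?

€11,852.60

Claim 1 (€7,350): deductible takes €1,608, €5,742 remains; 20% of €5,742 = €1,148.40. Cost to patient: €2,756.40. OOP to date €2,756.40. Plan pays €7,350 − €2,756.40 = €4,593.60.
Claim 2 (€321): deductible already satisfied, so patient's share is 20% × €321 = €64.20. Cost to patient: €64.20. OOP to date €2,820.60. Plan pays €321 − €64.20 = €256.80.
Claim 3 (€13,232): deductible met; 20% of €13,232 = €2,646.40. That would push OOP to €5,467, over the €4,200 cap, so patient pays €4,200 − €2,820.60 = €1,379.40. Insurer: €13,232 − €1,379.40 = €11,852.60.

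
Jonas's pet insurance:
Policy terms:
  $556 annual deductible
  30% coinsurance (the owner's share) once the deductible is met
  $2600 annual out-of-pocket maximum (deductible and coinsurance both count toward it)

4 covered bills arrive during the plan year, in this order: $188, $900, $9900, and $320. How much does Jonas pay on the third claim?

$1884.40

Bill 1, $188: all of it applies to the deductible. Owner owes $188 (running OOP $188).
Bill 2, $900: $368 to deductible, leaving $532; owner's 30% is $159.60. Owner owes $527.60 (running OOP $715.60).
Bill 3, $9900: deductible already satisfied, so owner's share is 30% × $9900 = $2970. That would push OOP to $3685.60, over the $2600 cap, so owner pays $2600 − $715.60 = $1884.40.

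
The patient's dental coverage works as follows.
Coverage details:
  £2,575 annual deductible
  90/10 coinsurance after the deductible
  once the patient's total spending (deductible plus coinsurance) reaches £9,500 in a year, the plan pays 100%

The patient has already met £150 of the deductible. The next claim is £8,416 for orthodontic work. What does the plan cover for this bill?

Deductible still to meet: £2,575 − £150 = £2,425.
After the £2,425 deductible portion, £8,416 − £2,425 = £5,991 is subject to coinsurance.
10% of £5,991 = £599.10 falls to the patient.
So the patient owes £2,425 + £599.10 = £3,024.10 before any cap.
Cumulative spending £150 + £3,024.10 = £3,174.10 stays under the £9,500 maximum.
The plan picks up £8,416 − £3,024.10 = £5,391.90.

£5,391.90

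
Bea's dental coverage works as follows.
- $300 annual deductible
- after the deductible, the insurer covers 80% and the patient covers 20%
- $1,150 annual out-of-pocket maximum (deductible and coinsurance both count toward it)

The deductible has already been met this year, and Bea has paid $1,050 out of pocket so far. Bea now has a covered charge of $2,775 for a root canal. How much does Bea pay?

$100

With the deductible met, the entire $2,775 is subject to coinsurance.
Coinsurance: $2,775 × 20% = $555.
Year-to-date out-of-pocket would reach $1,050 + $555 = $1,605, above the $1,150 maximum, so the patient pays only $1,150 − $1,050 = $100.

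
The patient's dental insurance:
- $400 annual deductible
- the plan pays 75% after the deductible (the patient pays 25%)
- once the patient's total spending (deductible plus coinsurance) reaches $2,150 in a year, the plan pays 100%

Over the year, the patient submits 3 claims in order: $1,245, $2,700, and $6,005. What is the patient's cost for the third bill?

Claim 1 — $1,245: $400 to deductible, leaving $845; coinsurance $845 × 25% = $211.25. Patient owes $611.25 (running OOP $611.25).
Claim 2 — $2,700: deductible already satisfied, so patient's share is 25% × $2,700 = $675. Patient pays $675; OOP now $1,286.25.
Claim 3 — $6,005: deductible met; 25% of $6,005 = $1,501.25. OOP would hit $2,787.50 > $2,150, so the cap limits the patient to $2,150 − $1,286.25 = $863.75.

$863.75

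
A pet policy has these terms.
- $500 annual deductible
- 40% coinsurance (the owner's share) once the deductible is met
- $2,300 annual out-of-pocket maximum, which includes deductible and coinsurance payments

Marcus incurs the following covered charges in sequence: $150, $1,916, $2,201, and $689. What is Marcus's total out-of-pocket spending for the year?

$2,282.40

#1 ($150): entire amount goes to the deductible. Owner owes $150 (running OOP $150).
#2 ($1,916): deductible takes $350, $1,566 remains; 40% of $1,566 = $626.40. Owner pays $976.40; OOP now $1,126.40.
#3 ($2,201): 40% coinsurance on $2,201 = $880.40. Cost to owner: $880.40. OOP to date $2,006.80.
#4 ($689): 40% coinsurance on $689 = $275.60. Cost to owner: $275.60. OOP to date $2,282.40.
Summing the owner's payments: $150 + $976.40 + $880.40 + $275.60 = $2,282.40.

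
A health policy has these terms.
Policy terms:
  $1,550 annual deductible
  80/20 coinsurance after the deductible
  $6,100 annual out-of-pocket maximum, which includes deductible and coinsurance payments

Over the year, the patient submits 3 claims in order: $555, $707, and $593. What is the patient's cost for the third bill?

$349

#1 ($555): entire amount goes to the deductible. Patient pays $555; OOP now $555.
#2 ($707): fully absorbed by the deductible. Patient owes $707 (running OOP $1,262).
#3 ($593): $288 to deductible, leaving $305; patient's 20% is $61. Patient pays $349; OOP now $1,611.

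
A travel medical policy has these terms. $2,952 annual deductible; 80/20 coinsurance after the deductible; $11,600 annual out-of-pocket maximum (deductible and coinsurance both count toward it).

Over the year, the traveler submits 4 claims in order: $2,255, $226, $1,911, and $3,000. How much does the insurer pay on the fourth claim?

#1 ($2,255): all of it applies to the deductible. Cost to traveler: $2,255. OOP to date $2,255. Plan pays $2,255 − $2,255 = $0.
#2 ($226): all of it applies to the deductible. Traveler pays $226; OOP now $2,481. Insurer: $226 − $226 = $0.
#3 ($1,911): $471 finishes the deductible; $1,440 goes to coinsurance; coinsurance $1,440 × 20% = $288. Traveler owes $759 (running OOP $3,240). Plan pays $1,911 − $759 = $1,152.
#4 ($3,000): deductible already satisfied, so traveler's share is 20% × $3,000 = $600. Traveler pays $600; OOP now $3,840. Insurer: $3,000 − $600 = $2,400.

$2,400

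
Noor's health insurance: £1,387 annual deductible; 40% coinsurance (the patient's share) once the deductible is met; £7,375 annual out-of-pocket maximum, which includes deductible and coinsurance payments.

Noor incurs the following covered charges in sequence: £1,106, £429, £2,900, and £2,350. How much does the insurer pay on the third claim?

£1,740

Claim 1 — £1,106: fully absorbed by the deductible. Patient pays £1,106; OOP now £1,106. Plan pays £1,106 − £1,106 = £0.
Claim 2 — £429: £281 finishes the deductible; £148 goes to coinsurance; coinsurance £148 × 40% = £59.20. Patient owes £340.20 (running OOP £1,446.20). Plan pays £429 − £340.20 = £88.80.
Claim 3 — £2,900: deductible already satisfied, so patient's share is 40% × £2,900 = £1,160. Patient owes £1,160 (running OOP £2,606.20). Plan pays £2,900 − £1,160 = £1,740.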